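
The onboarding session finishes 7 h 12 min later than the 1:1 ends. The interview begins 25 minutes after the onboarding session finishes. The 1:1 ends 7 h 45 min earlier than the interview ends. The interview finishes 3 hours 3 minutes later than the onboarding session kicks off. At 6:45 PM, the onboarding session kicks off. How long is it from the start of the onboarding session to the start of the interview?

The interview ends at 6:45 PM + 183 min = 9:48 PM.
The 1:1 ends at 9:48 PM − 465 min = 2:03 PM.
The onboarding session ends at 2:03 PM + 432 min = 9:15 PM.
The interview starts at 9:15 PM + 25 min = 9:40 PM.
From 6:45 PM to 9:40 PM is 2 hours 55 minutes.

2 hours 55 minutes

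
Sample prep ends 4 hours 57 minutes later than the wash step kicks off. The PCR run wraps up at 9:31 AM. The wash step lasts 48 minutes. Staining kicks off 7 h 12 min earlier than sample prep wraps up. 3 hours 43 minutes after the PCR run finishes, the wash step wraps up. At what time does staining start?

The wash step ends at 9:31 AM + 223 min = 1:14 PM.
The wash step starts at 1:14 PM − 48 min = 12:26 PM.
Sample prep ends at 12:26 PM + 297 min = 5:23 PM.
Staining starts at 5:23 PM − 432 min = 10:11 AM.

10:11 AM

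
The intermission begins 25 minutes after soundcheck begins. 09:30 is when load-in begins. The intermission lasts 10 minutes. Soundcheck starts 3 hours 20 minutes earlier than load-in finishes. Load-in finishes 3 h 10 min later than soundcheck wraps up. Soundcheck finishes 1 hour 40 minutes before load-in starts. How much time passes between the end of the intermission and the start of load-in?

Soundcheck ends at 09:30 − 100 min = 07:50.
Load-in ends at 07:50 + 190 min = 11:00.
Soundcheck starts at 11:00 − 200 min = 07:40.
The intermission starts at 07:40 + 25 min = 08:05.
The intermission ends at 08:05 + 10 min = 08:15.
From 08:15 to 09:30 is 1 h 15 min.

1 h 15 min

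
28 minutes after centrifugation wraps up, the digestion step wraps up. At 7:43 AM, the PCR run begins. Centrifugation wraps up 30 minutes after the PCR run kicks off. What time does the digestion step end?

Centrifugation ends at 7:43 AM + 30 min = 8:13 AM.
The digestion step ends at 8:13 AM + 28 min = 8:41 AM.

8:41 AM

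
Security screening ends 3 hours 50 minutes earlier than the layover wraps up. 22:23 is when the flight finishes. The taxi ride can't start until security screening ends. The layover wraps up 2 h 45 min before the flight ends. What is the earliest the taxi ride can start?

The layover ends at 22:23 − 165 min = 19:38.
Security screening ends at 19:38 − 230 min = 15:48.
The taxi ride is bounded by security screening, so the earliest it can start is 15:48.

15:48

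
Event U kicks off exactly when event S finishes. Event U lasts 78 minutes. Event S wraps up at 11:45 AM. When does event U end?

Event U starts at 11:45 AM.
Event U ends at 11:45 AM + 78 min = 1:03 PM.

1:03 PM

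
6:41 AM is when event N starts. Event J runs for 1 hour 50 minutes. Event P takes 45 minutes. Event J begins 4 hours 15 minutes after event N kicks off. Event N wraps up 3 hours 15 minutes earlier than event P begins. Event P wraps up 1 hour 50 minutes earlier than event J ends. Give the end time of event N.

Event J starts at 6:41 AM + 255 min = 10:56 AM.
Event J ends at 10:56 AM + 110 min = 12:46 PM.
Event P ends at 12:46 PM − 110 min = 10:56 AM.
Event P starts at 10:56 AM − 45 min = 10:11 AM.
Event N ends at 10:11 AM − 195 min = 6:56 AM.

6:56 AM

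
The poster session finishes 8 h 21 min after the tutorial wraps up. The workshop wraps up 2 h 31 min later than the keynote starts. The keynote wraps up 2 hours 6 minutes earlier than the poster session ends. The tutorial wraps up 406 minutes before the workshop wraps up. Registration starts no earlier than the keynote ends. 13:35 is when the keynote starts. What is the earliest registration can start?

15:35

The workshop ends at 13:35 + 151 min = 16:06.
The tutorial ends at 16:06 − 406 min = 09:20.
The poster session ends at 09:20 + 501 min = 17:41.
The keynote ends at 17:41 − 126 min = 15:35.
Registration is bounded by the keynote, so the earliest it can start is 15:35.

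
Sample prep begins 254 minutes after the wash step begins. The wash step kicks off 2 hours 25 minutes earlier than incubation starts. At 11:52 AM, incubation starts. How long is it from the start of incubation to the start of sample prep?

The wash step starts at 11:52 AM − 145 min = 9:27 AM.
Sample prep starts at 9:27 AM + 254 min = 1:41 PM.
From 11:52 AM to 1:41 PM is 109 minutes.

109 minutes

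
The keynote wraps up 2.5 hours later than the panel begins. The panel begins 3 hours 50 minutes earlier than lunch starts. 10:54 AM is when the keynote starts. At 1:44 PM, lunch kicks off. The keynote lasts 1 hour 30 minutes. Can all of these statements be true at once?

Yes

The panel starts at 1:44 PM − 230 min = 9:54 AM.
The keynote ends at 9:54 AM + 150 min = 12:24 PM.
The keynote starts at 12:24 PM − 90 min = 10:54 AM.
That matches the stated 10:54 AM, so the schedule is consistent.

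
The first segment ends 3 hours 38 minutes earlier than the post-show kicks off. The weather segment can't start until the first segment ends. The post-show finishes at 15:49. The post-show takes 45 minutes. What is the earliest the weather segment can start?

The post-show starts at 15:49 − 45 min = 15:04.
The first segment ends at 15:04 − 218 min = 11:26.
The weather segment is bounded by the first segment, so the earliest it can start is 11:26.

11:26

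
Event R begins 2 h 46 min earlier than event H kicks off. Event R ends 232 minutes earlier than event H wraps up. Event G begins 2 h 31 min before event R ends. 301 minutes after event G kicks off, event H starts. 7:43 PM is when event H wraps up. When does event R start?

Event R ends at 7:43 PM − 232 min = 3:51 PM.
Event G starts at 3:51 PM − 151 min = 1:20 PM.
Event H starts at 1:20 PM + 301 min = 6:21 PM.
Event R starts at 6:21 PM − 166 min = 3:35 PM.

3:35 PM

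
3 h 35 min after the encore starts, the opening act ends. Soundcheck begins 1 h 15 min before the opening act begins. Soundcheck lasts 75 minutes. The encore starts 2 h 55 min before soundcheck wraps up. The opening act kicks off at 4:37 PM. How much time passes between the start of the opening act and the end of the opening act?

Soundcheck starts at 4:37 PM − 75 min = 3:22 PM.
Soundcheck ends at 3:22 PM + 75 min = 4:37 PM.
The encore starts at 4:37 PM − 175 min = 1:42 PM.
The opening act ends at 1:42 PM + 215 min = 5:17 PM.
From 4:37 PM to 5:17 PM is 40 minutes.

40 minutes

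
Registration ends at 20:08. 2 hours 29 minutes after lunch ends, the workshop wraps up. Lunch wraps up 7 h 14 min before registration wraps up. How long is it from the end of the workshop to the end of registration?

4 hours 45 minutes

Lunch ends at 20:08 − 434 min = 12:54.
The workshop ends at 12:54 + 149 min = 15:23.
From 15:23 to 20:08 is 4 hours 45 minutes.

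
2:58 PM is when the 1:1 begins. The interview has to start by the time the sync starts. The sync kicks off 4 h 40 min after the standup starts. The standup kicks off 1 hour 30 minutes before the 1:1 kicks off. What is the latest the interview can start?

6:08 PM

The standup starts at 2:58 PM − 90 min = 1:28 PM.
The sync starts at 1:28 PM + 280 min = 6:08 PM.
The interview is bounded by the sync, so the latest it can start is 6:08 PM.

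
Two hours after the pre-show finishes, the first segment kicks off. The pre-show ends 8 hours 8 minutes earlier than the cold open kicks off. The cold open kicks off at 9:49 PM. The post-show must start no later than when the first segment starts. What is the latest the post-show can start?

3:41 PM

The pre-show ends at 9:49 PM − 488 min = 1:41 PM.
The first segment starts at 1:41 PM + 120 min = 3:41 PM.
The post-show is bounded by the first segment, so the latest it can start is 3:41 PM.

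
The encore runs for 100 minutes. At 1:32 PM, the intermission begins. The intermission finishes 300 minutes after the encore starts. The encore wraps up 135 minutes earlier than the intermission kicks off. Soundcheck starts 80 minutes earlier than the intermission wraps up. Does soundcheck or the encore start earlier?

The encore ends at 1:32 PM − 135 min = 11:17 AM.
The encore starts at 11:17 AM − 100 min = 9:37 AM.
The intermission ends at 9:37 AM + 300 min = 2:37 PM.
Soundcheck starts at 2:37 PM − 80 min = 1:17 PM.
Soundcheck starts at 1:17 PM and the encore starts at 9:37 AM, so the encore is first.

the encore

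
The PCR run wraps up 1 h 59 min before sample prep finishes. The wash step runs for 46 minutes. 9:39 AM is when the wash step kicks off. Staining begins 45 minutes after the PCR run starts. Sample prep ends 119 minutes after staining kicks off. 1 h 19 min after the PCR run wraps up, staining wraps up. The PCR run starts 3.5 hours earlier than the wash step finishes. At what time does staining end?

The wash step ends at 9:39 AM + 46 min = 10:25 AM.
The PCR run starts at 10:25 AM − 210 min = 6:55 AM.
Staining starts at 6:55 AM + 45 min = 7:40 AM.
Sample prep ends at 7:40 AM + 119 min = 9:39 AM.
The PCR run ends at 9:39 AM − 119 min = 7:40 AM.
Staining ends at 7:40 AM + 79 min = 8:59 AM.

8:59 AM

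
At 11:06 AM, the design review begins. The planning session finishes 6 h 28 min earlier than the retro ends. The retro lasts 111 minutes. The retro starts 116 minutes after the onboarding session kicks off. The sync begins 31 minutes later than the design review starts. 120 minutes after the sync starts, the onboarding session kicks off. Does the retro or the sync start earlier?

The sync starts at 11:06 AM + 31 min = 11:37 AM.
The onboarding session starts at 11:37 AM + 120 min = 1:37 PM.
The retro starts at 1:37 PM + 116 min = 3:33 PM.
The retro starts at 3:33 PM and the sync starts at 11:37 AM, so the sync is first.

the sync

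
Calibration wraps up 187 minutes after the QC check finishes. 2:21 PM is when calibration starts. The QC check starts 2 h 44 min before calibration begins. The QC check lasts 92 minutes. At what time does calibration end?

The QC check starts at 2:21 PM − 164 min = 11:37 AM.
The QC check ends at 11:37 AM + 92 min = 1:09 PM.
Calibration ends at 1:09 PM + 187 min = 4:16 PM.

4:16 PM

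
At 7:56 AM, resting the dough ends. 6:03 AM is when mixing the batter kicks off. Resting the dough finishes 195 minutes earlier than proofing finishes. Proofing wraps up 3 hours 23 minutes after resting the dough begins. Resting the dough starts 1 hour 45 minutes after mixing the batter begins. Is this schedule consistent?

Yes

Resting the dough starts at 6:03 AM + 105 min = 7:48 AM.
Proofing ends at 7:48 AM + 203 min = 11:11 AM.
Resting the dough ends at 11:11 AM − 195 min = 7:56 AM.
That matches the stated 7:56 AM, so the schedule is consistent.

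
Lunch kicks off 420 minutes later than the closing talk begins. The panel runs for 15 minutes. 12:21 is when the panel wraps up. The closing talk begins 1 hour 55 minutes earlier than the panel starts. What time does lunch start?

17:11

The panel starts at 12:21 − 15 min = 12:06.
The closing talk starts at 12:06 − 115 min = 10:11.
Lunch starts at 10:11 + 420 min = 17:11.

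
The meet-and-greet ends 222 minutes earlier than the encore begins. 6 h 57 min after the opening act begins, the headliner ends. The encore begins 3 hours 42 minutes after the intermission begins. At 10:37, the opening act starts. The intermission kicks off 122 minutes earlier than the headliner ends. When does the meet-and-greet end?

15:32

The headliner ends at 10:37 + 417 min = 17:34.
The intermission starts at 17:34 − 122 min = 15:32.
The encore starts at 15:32 + 222 min = 19:14.
The meet-and-greet ends at 19:14 − 222 min = 15:32.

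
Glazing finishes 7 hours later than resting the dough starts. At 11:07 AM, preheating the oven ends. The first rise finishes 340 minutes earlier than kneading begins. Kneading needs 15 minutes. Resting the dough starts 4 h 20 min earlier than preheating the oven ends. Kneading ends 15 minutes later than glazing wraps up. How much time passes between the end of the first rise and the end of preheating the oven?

Resting the dough starts at 11:07 AM − 260 min = 6:47 AM.
Glazing ends at 6:47 AM + 420 min = 1:47 PM.
Kneading ends at 1:47 PM + 15 min = 2:02 PM.
Kneading starts at 2:02 PM − 15 min = 1:47 PM.
The first rise ends at 1:47 PM − 340 min = 8:07 AM.
From 8:07 AM to 11:07 AM is 180 minutes.

180 minutes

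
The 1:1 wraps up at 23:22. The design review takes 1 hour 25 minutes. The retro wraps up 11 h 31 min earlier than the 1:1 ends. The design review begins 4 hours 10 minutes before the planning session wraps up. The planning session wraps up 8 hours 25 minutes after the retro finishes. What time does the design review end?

17:31

The retro ends at 23:22 − 691 min = 11:51.
The planning session ends at 11:51 + 505 min = 20:16.
The design review starts at 20:16 − 250 min = 16:06.
The design review ends at 16:06 + 85 min = 17:31.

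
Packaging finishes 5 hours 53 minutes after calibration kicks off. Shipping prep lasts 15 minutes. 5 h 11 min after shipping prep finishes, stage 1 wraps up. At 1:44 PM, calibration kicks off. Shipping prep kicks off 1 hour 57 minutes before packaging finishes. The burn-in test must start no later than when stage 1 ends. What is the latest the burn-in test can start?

11:06 PM

Packaging ends at 1:44 PM + 353 min = 7:37 PM.
Shipping prep starts at 7:37 PM − 117 min = 5:40 PM.
Shipping prep ends at 5:40 PM + 15 min = 5:55 PM.
Stage 1 ends at 5:55 PM + 311 min = 11:06 PM.
The burn-in test is bounded by stage 1, so the latest it can start is 11:06 PM.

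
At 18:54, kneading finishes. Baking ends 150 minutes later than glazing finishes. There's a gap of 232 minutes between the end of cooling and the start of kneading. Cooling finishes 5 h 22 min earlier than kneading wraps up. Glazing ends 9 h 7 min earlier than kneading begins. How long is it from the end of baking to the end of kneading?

Cooling ends at 18:54 − 322 min = 13:32.
Kneading starts at 13:32 + 232 min = 17:24.
Glazing ends at 17:24 − 547 min = 08:17.
Baking ends at 08:17 + 150 min = 10:47.
From 10:47 to 18:54 is 8 h 7 min.

8 h 7 min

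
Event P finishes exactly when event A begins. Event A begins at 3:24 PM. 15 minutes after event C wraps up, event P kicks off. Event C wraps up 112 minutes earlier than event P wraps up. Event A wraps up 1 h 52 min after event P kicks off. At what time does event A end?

3:39 PM

Event P ends at 3:24 PM.
Event C ends at 3:24 PM − 112 min = 1:32 PM.
Event P starts at 1:32 PM + 15 min = 1:47 PM.
Event A ends at 1:47 PM + 112 min = 3:39 PM.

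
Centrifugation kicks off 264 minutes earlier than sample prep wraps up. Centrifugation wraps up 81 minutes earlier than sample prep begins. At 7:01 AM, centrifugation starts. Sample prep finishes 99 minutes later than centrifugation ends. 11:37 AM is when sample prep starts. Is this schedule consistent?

Centrifugation ends at 11:37 AM − 81 min = 10:16 AM.
Sample prep ends at 10:16 AM + 99 min = 11:55 AM.
Centrifugation starts at 11:55 AM − 264 min = 7:31 AM.
But centrifugation is also said to start at 7:01 AM — a 30-minute conflict.

No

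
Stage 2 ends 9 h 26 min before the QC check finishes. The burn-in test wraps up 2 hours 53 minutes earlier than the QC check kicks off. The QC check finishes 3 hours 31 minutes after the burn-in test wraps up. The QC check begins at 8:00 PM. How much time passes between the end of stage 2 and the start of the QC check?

528 minutes

The burn-in test ends at 8:00 PM − 173 min = 5:07 PM.
The QC check ends at 5:07 PM + 211 min = 8:38 PM.
Stage 2 ends at 8:38 PM − 566 min = 11:12 AM.
From 11:12 AM to 8:00 PM is 528 minutes.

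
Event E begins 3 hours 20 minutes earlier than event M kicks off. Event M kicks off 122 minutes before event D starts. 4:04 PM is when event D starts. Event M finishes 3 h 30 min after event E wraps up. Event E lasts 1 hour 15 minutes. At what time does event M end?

Event M starts at 4:04 PM − 122 min = 2:02 PM.
Event E starts at 2:02 PM − 200 min = 10:42 AM.
Event E ends at 10:42 AM + 75 min = 11:57 AM.
Event M ends at 11:57 AM + 210 min = 3:27 PM.

3:27 PM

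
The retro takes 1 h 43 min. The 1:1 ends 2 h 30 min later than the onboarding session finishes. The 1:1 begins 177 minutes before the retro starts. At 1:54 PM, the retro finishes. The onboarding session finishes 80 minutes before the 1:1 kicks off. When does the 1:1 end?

The retro starts at 1:54 PM − 103 min = 12:11 PM.
The 1:1 starts at 12:11 PM − 177 min = 9:14 AM.
The onboarding session ends at 9:14 AM − 80 min = 7:54 AM.
The 1:1 ends at 7:54 AM + 150 min = 10:24 AM.

10:24 AM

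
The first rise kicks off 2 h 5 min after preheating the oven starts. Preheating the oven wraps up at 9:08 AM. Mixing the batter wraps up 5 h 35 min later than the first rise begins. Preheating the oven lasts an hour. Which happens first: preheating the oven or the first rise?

Preheating the oven starts at 9:08 AM − 60 min = 8:08 AM.
The first rise starts at 8:08 AM + 125 min = 10:13 AM.
Preheating the oven starts at 8:08 AM and the first rise starts at 10:13 AM, so preheating the oven is first.

preheating the oven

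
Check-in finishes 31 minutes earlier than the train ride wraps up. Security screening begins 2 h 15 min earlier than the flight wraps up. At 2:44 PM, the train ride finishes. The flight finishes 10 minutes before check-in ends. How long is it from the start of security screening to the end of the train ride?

2 h 56 min

Check-in ends at 2:44 PM − 31 min = 2:13 PM.
The flight ends at 2:13 PM − 10 min = 2:03 PM.
Security screening starts at 2:03 PM − 135 min = 11:48 AM.
From 11:48 AM to 2:44 PM is 2 h 56 min.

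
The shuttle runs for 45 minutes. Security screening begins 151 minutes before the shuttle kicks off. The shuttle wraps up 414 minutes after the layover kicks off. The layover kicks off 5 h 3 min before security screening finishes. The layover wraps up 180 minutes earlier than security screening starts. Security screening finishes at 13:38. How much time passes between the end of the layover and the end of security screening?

The layover starts at 13:38 − 303 min = 08:35.
The shuttle ends at 08:35 + 414 min = 15:29.
The shuttle starts at 15:29 − 45 min = 14:44.
Security screening starts at 14:44 − 151 min = 12:13.
The layover ends at 12:13 − 180 min = 09:13.
From 09:13 to 13:38 is 4 hours 25 minutes.

4 hours 25 minutes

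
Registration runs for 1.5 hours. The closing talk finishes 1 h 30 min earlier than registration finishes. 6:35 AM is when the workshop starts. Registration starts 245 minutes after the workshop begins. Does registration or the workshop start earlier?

the workshop

Registration starts at 6:35 AM + 245 min = 10:40 AM.
Registration starts at 10:40 AM and the workshop starts at 6:35 AM, so the workshop is first.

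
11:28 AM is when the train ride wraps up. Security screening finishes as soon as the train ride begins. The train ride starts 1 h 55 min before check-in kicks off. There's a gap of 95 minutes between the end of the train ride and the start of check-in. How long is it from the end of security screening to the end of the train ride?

20 minutes

Check-in starts at 11:28 AM + 95 min = 1:03 PM.
The train ride starts at 1:03 PM − 115 min = 11:08 AM.
So security screening ends at 11:08 AM.
From 11:08 AM to 11:28 AM is 20 minutes.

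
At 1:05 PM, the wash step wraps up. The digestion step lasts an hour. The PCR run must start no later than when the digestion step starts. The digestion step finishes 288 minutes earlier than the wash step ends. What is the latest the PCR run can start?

The digestion step ends at 1:05 PM − 288 min = 8:17 AM.
The digestion step starts at 8:17 AM − 60 min = 7:17 AM.
The PCR run is bounded by the digestion step, so the latest it can start is 7:17 AM.

7:17 AM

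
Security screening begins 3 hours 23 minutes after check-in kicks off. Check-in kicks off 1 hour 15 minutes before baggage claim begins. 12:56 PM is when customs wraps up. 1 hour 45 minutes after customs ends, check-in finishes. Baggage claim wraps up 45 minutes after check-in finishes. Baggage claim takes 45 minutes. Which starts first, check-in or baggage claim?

check-in

Check-in ends at 12:56 PM + 105 min = 2:41 PM.
Baggage claim ends at 2:41 PM + 45 min = 3:26 PM.
Baggage claim starts at 3:26 PM − 45 min = 2:41 PM.
Check-in starts at 2:41 PM − 75 min = 1:26 PM.
Check-in starts at 1:26 PM and baggage claim starts at 2:41 PM, so check-in is first.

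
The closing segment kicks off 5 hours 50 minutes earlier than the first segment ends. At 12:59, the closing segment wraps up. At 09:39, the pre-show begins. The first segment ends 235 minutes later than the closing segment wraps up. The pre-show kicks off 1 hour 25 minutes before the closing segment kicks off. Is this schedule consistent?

The first segment ends at 12:59 + 235 min = 16:54.
The closing segment starts at 16:54 − 350 min = 11:04.
The pre-show starts at 11:04 − 85 min = 09:39.
That matches the stated 09:39, so the schedule is consistent.

Yes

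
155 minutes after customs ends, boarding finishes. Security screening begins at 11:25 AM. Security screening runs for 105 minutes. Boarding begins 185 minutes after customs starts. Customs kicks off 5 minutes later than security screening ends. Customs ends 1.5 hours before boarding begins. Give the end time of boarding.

5:25 PM

Security screening ends at 11:25 AM + 105 min = 1:10 PM.
Customs starts at 1:10 PM + 5 min = 1:15 PM.
Boarding starts at 1:15 PM + 185 min = 4:20 PM.
Customs ends at 4:20 PM − 90 min = 2:50 PM.
Boarding ends at 2:50 PM + 155 min = 5:25 PM.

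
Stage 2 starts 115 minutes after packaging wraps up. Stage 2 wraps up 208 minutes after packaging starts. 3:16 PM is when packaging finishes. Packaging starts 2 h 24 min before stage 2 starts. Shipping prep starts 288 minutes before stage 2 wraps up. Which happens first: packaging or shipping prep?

shipping prep

Stage 2 starts at 3:16 PM + 115 min = 5:11 PM.
Packaging starts at 5:11 PM − 144 min = 2:47 PM.
Stage 2 ends at 2:47 PM + 208 min = 6:15 PM.
Shipping prep starts at 6:15 PM − 288 min = 1:27 PM.
Packaging starts at 2:47 PM and shipping prep starts at 1:27 PM, so shipping prep is first.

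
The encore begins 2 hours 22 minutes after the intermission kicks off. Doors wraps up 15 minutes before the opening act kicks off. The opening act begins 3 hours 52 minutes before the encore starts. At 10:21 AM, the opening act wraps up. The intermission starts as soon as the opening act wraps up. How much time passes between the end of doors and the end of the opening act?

1 h 45 min

The intermission starts at 10:21 AM.
The encore starts at 10:21 AM + 142 min = 12:43 PM.
The opening act starts at 12:43 PM − 232 min = 8:51 AM.
Doors ends at 8:51 AM − 15 min = 8:36 AM.
From 8:36 AM to 10:21 AM is 1 h 45 min.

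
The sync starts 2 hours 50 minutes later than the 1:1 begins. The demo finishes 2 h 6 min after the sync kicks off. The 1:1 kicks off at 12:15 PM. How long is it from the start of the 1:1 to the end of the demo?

4 h 56 min

The sync starts at 12:15 PM + 170 min = 3:05 PM.
The demo ends at 3:05 PM + 126 min = 5:11 PM.
From 12:15 PM to 5:11 PM is 4 h 56 min.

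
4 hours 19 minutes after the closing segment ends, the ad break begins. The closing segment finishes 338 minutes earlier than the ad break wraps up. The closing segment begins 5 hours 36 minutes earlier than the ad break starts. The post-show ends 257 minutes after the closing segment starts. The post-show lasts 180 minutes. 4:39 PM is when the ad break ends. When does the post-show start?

The closing segment ends at 4:39 PM − 338 min = 11:01 AM.
The ad break starts at 11:01 AM + 259 min = 3:20 PM.
The closing segment starts at 3:20 PM − 336 min = 9:44 AM.
The post-show ends at 9:44 AM + 257 min = 2:01 PM.
The post-show starts at 2:01 PM − 180 min = 11:01 AM.

11:01 AM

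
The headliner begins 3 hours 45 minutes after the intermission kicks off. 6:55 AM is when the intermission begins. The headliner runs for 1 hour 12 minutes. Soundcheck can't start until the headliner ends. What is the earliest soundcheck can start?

The headliner starts at 6:55 AM + 225 min = 10:40 AM.
The headliner ends at 10:40 AM + 72 min = 11:52 AM.
Soundcheck is bounded by the headliner, so the earliest it can start is 11:52 AM.

11:52 AM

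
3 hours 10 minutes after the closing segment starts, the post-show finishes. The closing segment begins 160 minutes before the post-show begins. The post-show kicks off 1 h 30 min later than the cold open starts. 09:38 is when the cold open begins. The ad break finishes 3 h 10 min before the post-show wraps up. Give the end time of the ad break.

08:28

The post-show starts at 09:38 + 90 min = 11:08.
The closing segment starts at 11:08 − 160 min = 08:28.
The post-show ends at 08:28 + 190 min = 11:38.
The ad break ends at 11:38 − 190 min = 08:28.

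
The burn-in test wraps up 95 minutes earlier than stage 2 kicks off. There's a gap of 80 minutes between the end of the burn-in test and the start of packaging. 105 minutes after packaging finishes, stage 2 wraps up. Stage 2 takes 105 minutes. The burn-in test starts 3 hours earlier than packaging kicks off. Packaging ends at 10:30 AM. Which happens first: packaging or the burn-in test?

Stage 2 ends at 10:30 AM + 105 min = 12:15 PM.
Stage 2 starts at 12:15 PM − 105 min = 10:30 AM.
The burn-in test ends at 10:30 AM − 95 min = 8:55 AM.
Packaging starts at 8:55 AM + 80 min = 10:15 AM.
The burn-in test starts at 10:15 AM − 180 min = 7:15 AM.
Packaging starts at 10:15 AM and the burn-in test starts at 7:15 AM, so the burn-in test is first.

the burn-in test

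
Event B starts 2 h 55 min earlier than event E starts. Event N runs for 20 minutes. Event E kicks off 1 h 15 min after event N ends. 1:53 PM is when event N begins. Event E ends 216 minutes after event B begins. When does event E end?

Event N ends at 1:53 PM + 20 min = 2:13 PM.
Event E starts at 2:13 PM + 75 min = 3:28 PM.
Event B starts at 3:28 PM − 175 min = 12:33 PM.
Event E ends at 12:33 PM + 216 min = 4:09 PM.

4:09 PM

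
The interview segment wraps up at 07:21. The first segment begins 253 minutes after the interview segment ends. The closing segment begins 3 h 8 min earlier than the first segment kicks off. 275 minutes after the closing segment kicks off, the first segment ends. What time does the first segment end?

13:01

The first segment starts at 07:21 + 253 min = 11:34.
The closing segment starts at 11:34 − 188 min = 08:26.
The first segment ends at 08:26 + 275 min = 13:01.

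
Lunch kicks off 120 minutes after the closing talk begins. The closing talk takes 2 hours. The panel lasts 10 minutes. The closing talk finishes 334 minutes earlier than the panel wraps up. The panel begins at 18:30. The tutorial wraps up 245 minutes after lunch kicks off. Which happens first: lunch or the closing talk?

The panel ends at 18:30 + 10 min = 18:40.
The closing talk ends at 18:40 − 334 min = 13:06.
The closing talk starts at 13:06 − 120 min = 11:06.
Lunch starts at 11:06 + 120 min = 13:06.
Lunch starts at 13:06 and the closing talk starts at 11:06, so the closing talk is first.

the closing talk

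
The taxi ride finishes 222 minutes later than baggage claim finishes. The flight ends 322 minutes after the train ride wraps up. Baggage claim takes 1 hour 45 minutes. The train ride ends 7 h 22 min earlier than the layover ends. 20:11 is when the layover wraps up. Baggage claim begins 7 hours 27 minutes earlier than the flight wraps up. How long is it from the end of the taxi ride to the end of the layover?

The train ride ends at 20:11 − 442 min = 12:49.
The flight ends at 12:49 + 322 min = 18:11.
Baggage claim starts at 18:11 − 447 min = 10:44.
Baggage claim ends at 10:44 + 105 min = 12:29.
The taxi ride ends at 12:29 + 222 min = 16:11.
From 16:11 to 20:11 is 4 hours.

4 hours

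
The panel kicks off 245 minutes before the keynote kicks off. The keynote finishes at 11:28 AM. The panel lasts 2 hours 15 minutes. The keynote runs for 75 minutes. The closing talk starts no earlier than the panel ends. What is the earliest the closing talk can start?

8:23 AM

The keynote starts at 11:28 AM − 75 min = 10:13 AM.
The panel starts at 10:13 AM − 245 min = 6:08 AM.
The panel ends at 6:08 AM + 135 min = 8:23 AM.
The closing talk is bounded by the panel, so the earliest it can start is 8:23 AM.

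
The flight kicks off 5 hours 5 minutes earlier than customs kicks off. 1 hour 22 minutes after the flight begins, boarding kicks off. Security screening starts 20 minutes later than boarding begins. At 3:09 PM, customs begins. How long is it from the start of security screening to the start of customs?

203 minutes

The flight starts at 3:09 PM − 305 min = 10:04 AM.
Boarding starts at 10:04 AM + 82 min = 11:26 AM.
Security screening starts at 11:26 AM + 20 min = 11:46 AM.
From 11:46 AM to 3:09 PM is 203 minutes.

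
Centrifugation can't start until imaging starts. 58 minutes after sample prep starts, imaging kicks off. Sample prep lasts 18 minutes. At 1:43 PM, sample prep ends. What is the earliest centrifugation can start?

2:23 PM

Sample prep starts at 1:43 PM − 18 min = 1:25 PM.
Imaging starts at 1:25 PM + 58 min = 2:23 PM.
Centrifugation is bounded by imaging, so the earliest it can start is 2:23 PM.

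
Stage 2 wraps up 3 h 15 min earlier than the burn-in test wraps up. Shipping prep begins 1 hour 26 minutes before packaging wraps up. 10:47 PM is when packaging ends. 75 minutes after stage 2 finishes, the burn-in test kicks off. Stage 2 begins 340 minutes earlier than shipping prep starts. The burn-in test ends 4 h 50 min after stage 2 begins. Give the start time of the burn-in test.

6:31 PM

Shipping prep starts at 10:47 PM − 86 min = 9:21 PM.
Stage 2 starts at 9:21 PM − 340 min = 3:41 PM.
The burn-in test ends at 3:41 PM + 290 min = 8:31 PM.
Stage 2 ends at 8:31 PM − 195 min = 5:16 PM.
The burn-in test starts at 5:16 PM + 75 min = 6:31 PM.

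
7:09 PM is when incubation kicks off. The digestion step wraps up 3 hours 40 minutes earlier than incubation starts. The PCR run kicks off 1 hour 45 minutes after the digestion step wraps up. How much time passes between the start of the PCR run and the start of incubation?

The digestion step ends at 7:09 PM − 220 min = 3:29 PM.
The PCR run starts at 3:29 PM + 105 min = 5:14 PM.
From 5:14 PM to 7:09 PM is 115 minutes.

115 minutes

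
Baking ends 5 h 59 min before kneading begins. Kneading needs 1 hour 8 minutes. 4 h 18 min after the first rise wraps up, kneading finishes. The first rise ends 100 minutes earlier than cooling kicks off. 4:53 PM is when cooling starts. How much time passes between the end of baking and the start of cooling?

4 h 29 min

The first rise ends at 4:53 PM − 100 min = 3:13 PM.
Kneading ends at 3:13 PM + 258 min = 7:31 PM.
Kneading starts at 7:31 PM − 68 min = 6:23 PM.
Baking ends at 6:23 PM − 359 min = 12:24 PM.
From 12:24 PM to 4:53 PM is 4 h 29 min.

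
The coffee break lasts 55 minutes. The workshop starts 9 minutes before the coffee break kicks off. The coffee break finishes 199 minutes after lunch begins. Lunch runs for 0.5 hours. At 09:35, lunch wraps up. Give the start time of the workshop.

11:20

Lunch starts at 09:35 − 30 min = 09:05.
The coffee break ends at 09:05 + 199 min = 12:24.
The coffee break starts at 12:24 − 55 min = 11:29.
The workshop starts at 11:29 − 9 min = 11:20.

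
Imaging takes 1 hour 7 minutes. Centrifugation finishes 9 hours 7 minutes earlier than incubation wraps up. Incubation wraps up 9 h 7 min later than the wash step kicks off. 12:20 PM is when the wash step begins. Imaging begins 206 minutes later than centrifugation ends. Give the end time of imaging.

Incubation ends at 12:20 PM + 547 min = 9:27 PM.
Centrifugation ends at 9:27 PM − 547 min = 12:20 PM.
Imaging starts at 12:20 PM + 206 min = 3:46 PM.
Imaging ends at 3:46 PM + 67 min = 4:53 PM.

4:53 PM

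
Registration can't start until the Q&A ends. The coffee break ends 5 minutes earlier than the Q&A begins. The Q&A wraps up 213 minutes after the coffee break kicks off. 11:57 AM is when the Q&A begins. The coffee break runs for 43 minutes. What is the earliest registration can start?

2:42 PM

The coffee break ends at 11:57 AM − 5 min = 11:52 AM.
The coffee break starts at 11:52 AM − 43 min = 11:09 AM.
The Q&A ends at 11:09 AM + 213 min = 2:42 PM.
Registration is bounded by the Q&A, so the earliest it can start is 2:42 PM.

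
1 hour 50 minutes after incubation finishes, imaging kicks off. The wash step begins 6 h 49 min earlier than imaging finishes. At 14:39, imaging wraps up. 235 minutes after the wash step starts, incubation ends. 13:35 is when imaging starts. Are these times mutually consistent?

The wash step starts at 14:39 − 409 min = 07:50.
Incubation ends at 07:50 + 235 min = 11:45.
Imaging starts at 11:45 + 110 min = 13:35.
That matches the stated 13:35, so the schedule is consistent.

Yes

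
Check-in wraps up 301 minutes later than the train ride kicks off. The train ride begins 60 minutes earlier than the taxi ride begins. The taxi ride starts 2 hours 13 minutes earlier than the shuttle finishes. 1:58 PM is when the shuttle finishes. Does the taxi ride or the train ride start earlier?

the train ride

The taxi ride starts at 1:58 PM − 133 min = 11:45 AM.
The train ride starts at 11:45 AM − 60 min = 10:45 AM.
The taxi ride starts at 11:45 AM and the train ride starts at 10:45 AM, so the train ride is first.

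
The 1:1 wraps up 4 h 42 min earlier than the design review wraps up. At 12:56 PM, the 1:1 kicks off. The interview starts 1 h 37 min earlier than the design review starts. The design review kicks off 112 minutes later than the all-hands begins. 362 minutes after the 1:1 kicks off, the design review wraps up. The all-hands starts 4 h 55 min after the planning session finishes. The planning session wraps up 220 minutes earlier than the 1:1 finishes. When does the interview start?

3:46 PM

The design review ends at 12:56 PM + 362 min = 6:58 PM.
The 1:1 ends at 6:58 PM − 282 min = 2:16 PM.
The planning session ends at 2:16 PM − 220 min = 10:36 AM.
The all-hands starts at 10:36 AM + 295 min = 3:31 PM.
The design review starts at 3:31 PM + 112 min = 5:23 PM.
The interview starts at 5:23 PM − 97 min = 3:46 PM.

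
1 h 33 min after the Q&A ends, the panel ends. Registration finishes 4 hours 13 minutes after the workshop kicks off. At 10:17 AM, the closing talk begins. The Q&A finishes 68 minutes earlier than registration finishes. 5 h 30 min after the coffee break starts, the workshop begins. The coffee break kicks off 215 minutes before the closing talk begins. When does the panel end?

4:50 PM

The coffee break starts at 10:17 AM − 215 min = 6:42 AM.
The workshop starts at 6:42 AM + 330 min = 12:12 PM.
Registration ends at 12:12 PM + 253 min = 4:25 PM.
The Q&A ends at 4:25 PM − 68 min = 3:17 PM.
The panel ends at 3:17 PM + 93 min = 4:50 PM.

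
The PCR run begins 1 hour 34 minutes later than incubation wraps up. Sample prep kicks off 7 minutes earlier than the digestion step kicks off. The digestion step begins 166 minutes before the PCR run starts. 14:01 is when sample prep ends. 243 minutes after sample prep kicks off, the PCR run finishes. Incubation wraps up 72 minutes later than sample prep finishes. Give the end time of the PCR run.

17:57

Incubation ends at 14:01 + 72 min = 15:13.
The PCR run starts at 15:13 + 94 min = 16:47.
The digestion step starts at 16:47 − 166 min = 14:01.
Sample prep starts at 14:01 − 7 min = 13:54.
The PCR run ends at 13:54 + 243 min = 17:57.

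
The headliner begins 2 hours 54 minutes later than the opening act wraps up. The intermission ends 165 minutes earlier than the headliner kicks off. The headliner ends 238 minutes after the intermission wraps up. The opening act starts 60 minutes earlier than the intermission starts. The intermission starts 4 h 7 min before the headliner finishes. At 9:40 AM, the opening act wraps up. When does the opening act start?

The headliner starts at 9:40 AM + 174 min = 12:34 PM.
The intermission ends at 12:34 PM − 165 min = 9:49 AM.
The headliner ends at 9:49 AM + 238 min = 1:47 PM.
The intermission starts at 1:47 PM − 247 min = 9:40 AM.
The opening act starts at 9:40 AM − 60 min = 8:40 AM.

8:40 AM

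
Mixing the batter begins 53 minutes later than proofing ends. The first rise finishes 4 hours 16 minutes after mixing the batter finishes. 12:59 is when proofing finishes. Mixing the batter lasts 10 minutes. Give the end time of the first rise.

Mixing the batter starts at 12:59 + 53 min = 13:52.
Mixing the batter ends at 13:52 + 10 min = 14:02.
The first rise ends at 14:02 + 256 min = 18:18.

18:18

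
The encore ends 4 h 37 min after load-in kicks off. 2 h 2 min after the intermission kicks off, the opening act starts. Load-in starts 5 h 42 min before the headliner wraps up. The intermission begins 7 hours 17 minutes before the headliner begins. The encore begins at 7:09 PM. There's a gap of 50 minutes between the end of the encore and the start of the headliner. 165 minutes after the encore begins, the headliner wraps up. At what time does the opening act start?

4:24 PM

The headliner ends at 7:09 PM + 165 min = 9:54 PM.
Load-in starts at 9:54 PM − 342 min = 4:12 PM.
The encore ends at 4:12 PM + 277 min = 8:49 PM.
The headliner starts at 8:49 PM + 50 min = 9:39 PM.
The intermission starts at 9:39 PM − 437 min = 2:22 PM.
The opening act starts at 2:22 PM + 122 min = 4:24 PM.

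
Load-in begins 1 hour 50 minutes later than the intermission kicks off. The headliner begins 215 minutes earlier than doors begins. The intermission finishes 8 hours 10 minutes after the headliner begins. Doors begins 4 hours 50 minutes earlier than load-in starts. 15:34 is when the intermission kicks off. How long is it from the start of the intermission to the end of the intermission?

Load-in starts at 15:34 + 110 min = 17:24.
Doors starts at 17:24 − 290 min = 12:34.
The headliner starts at 12:34 − 215 min = 08:59.
The intermission ends at 08:59 + 490 min = 17:09.
From 15:34 to 17:09 is 95 minutes.

95 minutes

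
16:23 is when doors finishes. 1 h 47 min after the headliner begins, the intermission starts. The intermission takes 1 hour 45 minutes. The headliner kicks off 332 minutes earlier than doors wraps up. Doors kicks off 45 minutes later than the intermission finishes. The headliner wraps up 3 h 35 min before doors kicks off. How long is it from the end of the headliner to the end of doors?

The headliner starts at 16:23 − 332 min = 10:51.
The intermission starts at 10:51 + 107 min = 12:38.
The intermission ends at 12:38 + 105 min = 14:23.
Doors starts at 14:23 + 45 min = 15:08.
The headliner ends at 15:08 − 215 min = 11:33.
From 11:33 to 16:23 is 4 hours 50 minutes.

4 hours 50 minutes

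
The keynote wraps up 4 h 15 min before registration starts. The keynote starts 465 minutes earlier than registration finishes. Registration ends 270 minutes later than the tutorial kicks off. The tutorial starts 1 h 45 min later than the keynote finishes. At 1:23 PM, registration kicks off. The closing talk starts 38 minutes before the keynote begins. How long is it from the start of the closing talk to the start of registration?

6 h 23 min

The keynote ends at 1:23 PM − 255 min = 9:08 AM.
The tutorial starts at 9:08 AM + 105 min = 10:53 AM.
Registration ends at 10:53 AM + 270 min = 3:23 PM.
The keynote starts at 3:23 PM − 465 min = 7:38 AM.
The closing talk starts at 7:38 AM − 38 min = 7:00 AM.
From 7:00 AM to 1:23 PM is 6 h 23 min.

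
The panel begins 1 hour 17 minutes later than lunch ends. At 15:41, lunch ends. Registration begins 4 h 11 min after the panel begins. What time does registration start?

The panel starts at 15:41 + 77 min = 16:58.
Registration starts at 16:58 + 251 min = 21:09.

21:09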